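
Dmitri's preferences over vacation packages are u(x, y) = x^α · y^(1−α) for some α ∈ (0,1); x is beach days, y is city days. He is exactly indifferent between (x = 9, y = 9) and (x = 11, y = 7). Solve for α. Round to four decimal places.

α ≈ 0.5560

Set the two utilities equal: 9^α·9^(1−α) = 11^α·7^(1−α).
Rearrange to (9/11)^α = (7/9)^(1−α) and take logs: α·-0.2006707 = (1−α)·-0.2513144.
So α/(1−α) = (-0.2513144)/(-0.2006707) = 1.2523722, and α = 1.2523722/2.2523722 ≈ 0.5560.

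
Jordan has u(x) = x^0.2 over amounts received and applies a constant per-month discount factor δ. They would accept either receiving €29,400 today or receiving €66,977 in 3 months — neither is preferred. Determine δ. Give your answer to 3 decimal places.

The payoff in 3 months is discounted by δ^3, so u(29400) = δ^3·u(66977) and δ^3 = u(29400)/u(66977).
With u(x) = x^0.2: δ^3 = 29400^0.2/66977^0.2 = (29400/66977)^0.2 = 0.84817.
Taking the cube root: δ = 0.84817^(1/3) ≈ 0.947.

δ ≈ 0.947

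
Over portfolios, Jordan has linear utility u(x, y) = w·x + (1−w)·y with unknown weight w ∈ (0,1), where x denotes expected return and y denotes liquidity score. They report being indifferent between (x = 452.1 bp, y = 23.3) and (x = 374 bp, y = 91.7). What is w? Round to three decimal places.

u(452.1,23.3) = u(374,91.7) means w·452.1 + (1−w)·23.3 = w·374 + (1−w)·91.7.
w·(452.1−374) = (1−w)·(91.7−23.3), i.e. w·78.1 = (1−w)·68.4.
The marginal rate of substitution is 68.4/78.1, so w = 68.4/(78.1+68.4) = 0.467.

w = 0.467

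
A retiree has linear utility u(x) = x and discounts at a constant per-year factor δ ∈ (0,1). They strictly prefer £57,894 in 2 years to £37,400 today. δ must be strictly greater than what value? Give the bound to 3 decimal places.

Under u(x) = x this choice says 37400 < δ^2·57894.
Hence δ^2 > 37400/57894 = 0.64601, and x ↦ x^(1/2) is increasing on (0,∞).
δ > 0.64601^(1/2) = 0.804.

δ > 0.804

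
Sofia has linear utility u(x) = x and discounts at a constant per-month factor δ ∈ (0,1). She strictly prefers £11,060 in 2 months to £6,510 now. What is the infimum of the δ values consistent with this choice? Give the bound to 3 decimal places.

δ > 0.767

The preference means 6510 < δ^2·11060.
Hence δ^2 > 6510/11060 = 0.58861, and x ↦ x^(1/2) is increasing on (0,∞).
δ > 0.58861^(1/2) = 0.767.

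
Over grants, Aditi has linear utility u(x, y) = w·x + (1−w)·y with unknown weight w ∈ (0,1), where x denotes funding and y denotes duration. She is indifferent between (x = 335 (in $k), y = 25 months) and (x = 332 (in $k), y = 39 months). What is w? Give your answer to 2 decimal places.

u(335,25) = u(332,39) means w·335 + (1−w)·25 = w·332 + (1−w)·39.
Rearranging, 3·w − 14·(1−w) = 0.
So w/(1−w) = 14/3 = 4.6667, giving w = 14/(3+14) = 0.82.

w = 0.82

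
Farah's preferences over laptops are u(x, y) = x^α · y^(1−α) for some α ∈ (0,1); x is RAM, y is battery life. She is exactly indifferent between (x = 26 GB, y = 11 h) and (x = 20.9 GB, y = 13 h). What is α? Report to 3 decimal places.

α ≈ 0.433

Set the two utilities equal: 26^α·11^(1−α) = 20.9^α·13^(1−α).
(26/20.9)^α = (13/11)^(1−α); take logs: α·ln(26/20.9) = (1−α)·ln(13/11), i.e. α·0.218347 = (1−α)·0.167054.
With A = 0.218347 and B = 0.167054: α·A = (1−α)·B, so α = B/(A+B) = 0.167054/0.385401 ≈ 0.433.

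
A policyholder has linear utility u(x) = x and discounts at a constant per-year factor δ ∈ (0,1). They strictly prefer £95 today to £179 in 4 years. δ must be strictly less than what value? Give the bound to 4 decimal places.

Comparing present values: 95 > δ^4·179.
Dividing by 179: δ^4 < 0.53073. Both sides are positive, so the 4th root keeps the direction.
δ < (95/179)^(1/4) ≈ 0.8535.

δ < 0.8535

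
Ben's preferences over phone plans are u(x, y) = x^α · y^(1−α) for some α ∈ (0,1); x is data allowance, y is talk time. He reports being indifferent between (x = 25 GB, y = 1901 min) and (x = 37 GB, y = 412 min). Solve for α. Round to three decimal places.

α ≈ 0.796

Set the two utilities equal: 25^α·1901^(1−α) = 37^α·412^(1−α).
Rearrange to (25/37)^α = (412/1901)^(1−α) and take logs: α·-0.392042 = (1−α)·-1.529112.
With A = -0.392042 and B = -1.529112: α·A = (1−α)·B, so α = B/(A+B) = -1.529112/-1.921154 ≈ 0.796.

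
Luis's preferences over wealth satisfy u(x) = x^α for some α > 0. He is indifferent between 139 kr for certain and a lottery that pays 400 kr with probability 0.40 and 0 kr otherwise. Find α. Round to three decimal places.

The lottery's expected utility is 0.40·u(400) + 0.60·u(0) = 0.40·400^α (since u(0) = 0 for α > 0).
Setting u(139) equal to that: 139^α = 0.40·400^α ⇒ (139/400)^α = 0.40.
α = ln(0.40) / ln(139/400) = -0.916291/-1.056991 ≈ 0.867.

α ≈ 0.867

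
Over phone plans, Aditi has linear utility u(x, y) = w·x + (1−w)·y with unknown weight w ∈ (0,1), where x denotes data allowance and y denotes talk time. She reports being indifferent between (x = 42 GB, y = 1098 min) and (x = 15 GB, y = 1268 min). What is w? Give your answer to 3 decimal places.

Equating utilities: w·42 + (1−w)·1098 = w·15 + (1−w)·1268.
Collecting terms: w·27 = (1−w)·170.
Hence w = 170/(27+170) = 170/197 = 0.863.

w = 0.863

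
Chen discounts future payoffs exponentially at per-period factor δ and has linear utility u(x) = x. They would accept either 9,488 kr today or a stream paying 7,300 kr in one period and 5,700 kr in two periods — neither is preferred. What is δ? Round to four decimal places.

δ ≈ 0.8000

The stream is worth 7300δ + 5700δ² today, so 7300δ + 5700δ² = 9488.
That is, 5700δ² + 7300δ − 9488 = 0, a quadratic in δ.
The positive root is δ = [−7300 + √(7300² + 4·5700·9488)] / (2·5700) = (−7300 + 16420.000)/11400 ≈ 0.8000.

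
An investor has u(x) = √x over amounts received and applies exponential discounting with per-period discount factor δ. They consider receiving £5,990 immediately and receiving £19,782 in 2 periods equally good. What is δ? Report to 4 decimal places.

Indifference means u(5990) = δ^2 · u(19782), so δ^2 = u(5990)/u(19782).
Since u(x) = √x, δ^2 = √(5990/19782) = 0.55027.
Taking the square root: δ = 0.55027^(1/2) ≈ 0.7418.

δ ≈ 0.7418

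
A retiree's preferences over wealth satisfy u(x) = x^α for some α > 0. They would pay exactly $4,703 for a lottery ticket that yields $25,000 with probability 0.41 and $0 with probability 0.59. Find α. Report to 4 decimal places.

The lottery's expected utility is 0.41·u(25000) + 0.59·u(0) = 0.41·25000^α (since u(0) = 0 for α > 0).
Equating: 4703^α = 0.41·25000^α, i.e. 0.1881^α = 0.41.
Taking logs: α·ln(4703/25000) = ln(0.41), so α = -0.8915981 / -1.6706752 ≈ 0.5337.

α ≈ 0.5337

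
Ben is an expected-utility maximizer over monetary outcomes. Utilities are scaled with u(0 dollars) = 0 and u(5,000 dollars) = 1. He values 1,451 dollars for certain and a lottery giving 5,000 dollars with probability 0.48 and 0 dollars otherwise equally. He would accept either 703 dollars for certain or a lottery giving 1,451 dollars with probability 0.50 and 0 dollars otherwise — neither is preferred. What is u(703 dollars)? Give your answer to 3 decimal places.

From the first indifference, u(1,451 dollars) = 0.48·u(5,000 dollars) + 0.52·u(0 dollars) = 0.48·1 + 0.52·0 = 0.48.
Then u(703 dollars) = 0.50·u(1,451 dollars) + 0.50·u(0 dollars) = 0.50·0.48 + 0.50·0.00 = 0.2400.

0.240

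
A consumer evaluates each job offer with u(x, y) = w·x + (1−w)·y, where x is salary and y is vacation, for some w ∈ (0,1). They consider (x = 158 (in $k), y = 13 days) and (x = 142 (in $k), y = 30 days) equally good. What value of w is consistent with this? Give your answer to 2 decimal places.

Indifference: w·158 + (1−w)·13 = w·142 + (1−w)·30.
Rearranging, 16·w − 17·(1−w) = 0.
So w/(1−w) = 17/16 = 1.0625, giving w = 17/(16+17) = 0.52.

w = 0.52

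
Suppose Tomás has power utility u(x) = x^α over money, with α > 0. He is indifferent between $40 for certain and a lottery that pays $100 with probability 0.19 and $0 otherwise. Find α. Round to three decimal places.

Since u(0) = 0, the lottery's EU is 0.19·100^α.
Equating: 40^α = 0.19·100^α, i.e. 0.4000^α = 0.19.
Taking logs: α·ln(40/100) = ln(0.19), so α = -1.660731 / -0.916291 ≈ 1.812.

α ≈ 1.812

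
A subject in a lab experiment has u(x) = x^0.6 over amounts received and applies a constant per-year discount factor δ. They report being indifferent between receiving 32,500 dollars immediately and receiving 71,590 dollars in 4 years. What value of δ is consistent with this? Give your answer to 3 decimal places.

δ ≈ 0.888

The payoff in 4 years is discounted by δ^4, so u(32500) = δ^4·u(71590) and δ^4 = u(32500)/u(71590).
Since u(x) = x^0.6, δ^4 = (32500/71590)^0.6 = 0.45397^0.6 = 0.62261.
So δ = 0.62261^(1/4) ≈ 0.888.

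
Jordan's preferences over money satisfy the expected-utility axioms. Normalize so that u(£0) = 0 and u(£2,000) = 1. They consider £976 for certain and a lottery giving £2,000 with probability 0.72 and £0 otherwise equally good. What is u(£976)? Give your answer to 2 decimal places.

0.72

u(£976) equals the lottery's expected utility: 0.72·1 + 0.28·0 = 0.72.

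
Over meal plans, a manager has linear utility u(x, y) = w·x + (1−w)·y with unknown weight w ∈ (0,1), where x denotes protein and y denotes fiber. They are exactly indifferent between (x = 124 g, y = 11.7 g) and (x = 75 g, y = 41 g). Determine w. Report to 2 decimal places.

u(124,11.7) = u(75,41) means w·124 + (1−w)·11.7 = w·75 + (1−w)·41.
w·(124−75) = (1−w)·(41−11.7), i.e. w·49 = (1−w)·29.3.
So w/(1−w) = 29.3/49 = 0.5980, giving w = 29.3/(49+29.3) = 0.37.

w = 0.37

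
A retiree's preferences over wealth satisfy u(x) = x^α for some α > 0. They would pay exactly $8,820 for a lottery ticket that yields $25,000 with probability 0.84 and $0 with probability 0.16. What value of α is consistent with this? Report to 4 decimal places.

Since u(0) = 0, the lottery's EU is 0.84·25000^α.
Indifference: 8820^α = 0.84·25000^α, so (8820/25000)^α = 0.84.
α = ln(0.84) / ln(8820/25000) = -0.1743534/-1.0418540 ≈ 0.1673.

α ≈ 0.1673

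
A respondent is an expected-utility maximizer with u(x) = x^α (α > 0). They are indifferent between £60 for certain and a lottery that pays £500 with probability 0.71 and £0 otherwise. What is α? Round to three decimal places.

α ≈ 0.162

EU(lottery) = 0.71·500^α + 0.29·0 = 0.71·500^α.
Equating: 60^α = 0.71·500^α, i.e. 0.1200^α = 0.71.
Taking logs: α·ln(60/500) = ln(0.71), so α = -0.342490 / -2.120264 ≈ 0.162.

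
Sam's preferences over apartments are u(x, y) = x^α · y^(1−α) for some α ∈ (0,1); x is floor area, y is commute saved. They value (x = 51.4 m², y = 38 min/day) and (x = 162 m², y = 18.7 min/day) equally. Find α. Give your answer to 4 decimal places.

α ≈ 0.3818

The Cobb–Douglas utilities coincide, so 51.4^α·38^(1−α) = 162^α·18.7^(1−α).
Taking logs: α·ln 51.4 + (1−α)·ln 38 = α·ln 162 + (1−α)·ln 18.7, i.e. α·-1.1479582 = (1−α)·-0.7090626.
So α/(1−α) = (-0.7090626)/(-1.1479582) = 0.6176728, and α = 0.6176728/1.6176728 ≈ 0.3818.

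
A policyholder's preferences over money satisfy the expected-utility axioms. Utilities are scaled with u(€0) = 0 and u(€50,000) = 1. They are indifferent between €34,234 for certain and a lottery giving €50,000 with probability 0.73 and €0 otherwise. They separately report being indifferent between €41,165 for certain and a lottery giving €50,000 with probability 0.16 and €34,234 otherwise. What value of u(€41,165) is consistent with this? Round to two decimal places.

0.77

First, u(€34,234) = 0.73·u(€50,000) + 0.27·u(€0) = 0.73.
Chaining: u(€41,165) = 0.16·1.00 + 0.84·0.73 = 0.7732.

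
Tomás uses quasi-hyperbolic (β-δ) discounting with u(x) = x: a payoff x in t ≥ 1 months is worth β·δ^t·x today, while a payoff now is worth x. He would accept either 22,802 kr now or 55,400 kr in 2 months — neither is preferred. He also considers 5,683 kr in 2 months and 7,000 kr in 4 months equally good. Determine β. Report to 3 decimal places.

β ≈ 0.507

From the later pair, β·δ^2·5683 = β·δ^4·7000; dividing through, δ^2 = 5683/7000 = 0.81186, so δ = 0.90103.
Now use the now-vs-future pair: 22802 = β·δ^2·55400 gives β = 22802/(0.81186·55400) ≈ 0.507.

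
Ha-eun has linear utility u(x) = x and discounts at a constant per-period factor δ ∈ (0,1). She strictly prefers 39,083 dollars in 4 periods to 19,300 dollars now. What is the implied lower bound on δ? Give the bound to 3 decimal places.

The preference means 19300 < δ^4·39083.
So δ^4 > 19300/39083 = 0.49382; taking the 4th root of both positive sides preserves the inequality.
δ > 0.49382^(1/4) = 0.838.

δ > 0.838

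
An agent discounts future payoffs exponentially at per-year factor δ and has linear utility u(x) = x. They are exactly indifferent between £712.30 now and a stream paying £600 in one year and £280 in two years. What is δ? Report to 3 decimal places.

δ ≈ 0.850

Equating present values: 712.30 = 600δ + 280δ².
That is, 280δ² + 600δ − 712.30 = 0, a quadratic in δ.
By the quadratic formula (taking the positive root), δ = (−600 + √1157776.00) / 560 ≈ 0.850.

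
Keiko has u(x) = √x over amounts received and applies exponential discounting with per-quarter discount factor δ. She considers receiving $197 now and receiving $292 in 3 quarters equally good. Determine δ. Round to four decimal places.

Equating discounted utilities: u(197) = δ^3·u(292) ⇒ δ^3 = u(197)/u(292).
With u(x) = √x: δ^3 = √197/√292 = √(197/292) = 0.82138.
Hence δ = (0.82138)^(1/3) = 0.936513.

δ ≈ 0.9365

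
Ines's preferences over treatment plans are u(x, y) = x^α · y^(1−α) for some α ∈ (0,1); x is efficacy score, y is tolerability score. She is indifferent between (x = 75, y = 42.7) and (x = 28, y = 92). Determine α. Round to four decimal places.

α ≈ 0.4379

Set the two utilities equal: 75^α·42.7^(1−α) = 28^α·92^(1−α).
Taking logs: α·ln 75 + (1−α)·ln 42.7 = α·ln 28 + (1−α)·ln 92, i.e. α·0.9852836 = (1−α)·0.7675897.
Thus α·(1.7528733) = 0.7675897, so α = 0.7675897/1.7528733 ≈ 0.4379.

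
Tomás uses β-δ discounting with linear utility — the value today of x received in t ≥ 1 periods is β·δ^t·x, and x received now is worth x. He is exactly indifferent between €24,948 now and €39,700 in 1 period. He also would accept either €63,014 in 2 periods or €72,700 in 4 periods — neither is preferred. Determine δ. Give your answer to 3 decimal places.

The second indifference involves only future payoffs, so β cancels: β·δ^2·63014 = β·δ^4·72700, giving δ^2 = 63014/72700 = 0.86677, so δ = 0.93100.

δ ≈ 0.931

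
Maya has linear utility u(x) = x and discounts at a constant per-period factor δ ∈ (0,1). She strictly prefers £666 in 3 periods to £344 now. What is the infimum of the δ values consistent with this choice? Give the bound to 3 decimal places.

δ > 0.802

Comparing present values: 344 < δ^3·666.
So δ^3 > 344/666 = 0.51652; taking the cube root of both positive sides preserves the inequality.
δ > 0.51652^(1/3) = 0.802.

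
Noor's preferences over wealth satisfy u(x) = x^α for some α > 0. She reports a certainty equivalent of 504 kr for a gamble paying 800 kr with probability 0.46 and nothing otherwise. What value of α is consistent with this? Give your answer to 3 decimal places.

The lottery's expected utility is 0.46·u(800) + 0.54·u(0) = 0.46·800^α (since u(0) = 0 for α > 0).
Indifference: 504^α = 0.46·800^α, so (504/800)^α = 0.46.
Take logs: α = ln 0.46 / ln(504/800) ≈ 1.68067.

α ≈ 1.681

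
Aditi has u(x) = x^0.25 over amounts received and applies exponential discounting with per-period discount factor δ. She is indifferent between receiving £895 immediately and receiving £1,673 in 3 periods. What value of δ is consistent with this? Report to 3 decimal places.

δ ≈ 0.949

Equating discounted utilities: u(895) = δ^3·u(1673) ⇒ δ^3 = u(895)/u(1673).
Since u(x) = x^0.25, δ^3 = (895/1673)^0.25 = 0.53497^0.25 = 0.85523.
Taking the cube root: δ = 0.85523^(1/3) ≈ 0.949.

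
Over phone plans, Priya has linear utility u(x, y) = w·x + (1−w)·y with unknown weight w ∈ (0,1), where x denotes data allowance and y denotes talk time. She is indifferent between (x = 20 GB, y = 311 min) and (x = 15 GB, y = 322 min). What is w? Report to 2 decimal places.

w = 0.69

Equating utilities: w·20 + (1−w)·311 = w·15 + (1−w)·322.
Rearranging, 5·w − 11·(1−w) = 0.
So w/(1−w) = 11/5 = 2.2000, giving w = 11/(5+11) = 0.69.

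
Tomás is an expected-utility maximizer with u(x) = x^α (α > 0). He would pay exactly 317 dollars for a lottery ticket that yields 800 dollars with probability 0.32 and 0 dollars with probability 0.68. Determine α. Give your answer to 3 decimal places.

α ≈ 1.231

Since u(0) = 0, the lottery's EU is 0.32·800^α.
Indifference: 317^α = 0.32·800^α, so (317/800)^α = 0.32.
Take logs: α = ln 0.32 / ln(317/800) ≈ 1.23088.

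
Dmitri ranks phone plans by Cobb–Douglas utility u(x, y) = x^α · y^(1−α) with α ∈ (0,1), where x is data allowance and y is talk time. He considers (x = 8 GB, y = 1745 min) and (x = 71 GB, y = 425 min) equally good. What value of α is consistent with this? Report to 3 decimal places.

α ≈ 0.393

The Cobb–Douglas utilities coincide, so 8^α·1745^(1−α) = 71^α·425^(1−α).
Taking logs: α·ln 8 + (1−α)·ln 1745 = α·ln 71 + (1−α)·ln 425, i.e. α·-2.183238 = (1−α)·-1.412421.
With A = -2.183238 and B = -1.412421: α·A = (1−α)·B, so α = B/(A+B) = -1.412421/-3.595659 ≈ 0.393.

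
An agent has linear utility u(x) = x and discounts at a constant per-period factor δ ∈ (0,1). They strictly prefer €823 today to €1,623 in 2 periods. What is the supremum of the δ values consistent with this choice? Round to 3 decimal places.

δ < 0.712

Under u(x) = x this choice says 823 > δ^2·1623.
Hence δ^2 < 823/1623 = 0.50709, and x ↦ x^(1/2) is increasing on (0,∞).
δ < (823/1623)^(1/2) ≈ 0.712.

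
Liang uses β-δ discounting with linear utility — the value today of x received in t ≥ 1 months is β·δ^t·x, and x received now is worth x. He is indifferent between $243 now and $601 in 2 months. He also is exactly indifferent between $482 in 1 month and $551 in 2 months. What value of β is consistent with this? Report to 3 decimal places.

β ≈ 0.528

From the later pair, β·δ^1·482 = β·δ^2·551; dividing through, δ = 482/551 = 0.87477.
Substituting δ into 243 = β·δ^2·601: β = 243/(459.902) ≈ 0.528.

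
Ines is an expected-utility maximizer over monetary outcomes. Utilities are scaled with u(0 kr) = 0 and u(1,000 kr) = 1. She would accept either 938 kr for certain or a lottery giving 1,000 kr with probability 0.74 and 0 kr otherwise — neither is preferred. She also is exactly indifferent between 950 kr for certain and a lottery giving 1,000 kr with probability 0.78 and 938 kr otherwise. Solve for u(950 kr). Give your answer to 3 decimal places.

0.943

From the first indifference, u(938 kr) = 0.74·u(1,000 kr) + 0.26·u(0 kr) = 0.74·1 + 0.26·0 = 0.74.
The second indifference gives u(950 kr) = 0.78·u(1,000 kr) + 0.22·u(938 kr) = 0.78·1.00 + 0.22·0.74 = 0.9428.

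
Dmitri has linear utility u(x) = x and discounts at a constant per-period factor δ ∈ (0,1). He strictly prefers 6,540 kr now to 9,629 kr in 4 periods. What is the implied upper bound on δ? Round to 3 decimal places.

δ < 0.908

Comparing present values: 6540 > δ^4·9629.
Hence δ^4 < 6540/9629 = 0.67920, and x ↦ x^(1/4) is increasing on (0,∞).
δ < 0.67920^(1/4) = 0.908.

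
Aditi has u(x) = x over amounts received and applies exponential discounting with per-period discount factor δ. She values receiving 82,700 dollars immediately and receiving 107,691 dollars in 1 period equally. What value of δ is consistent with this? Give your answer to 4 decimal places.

The payoff in 1 period is discounted by δ, so u(82700) = δ·u(107691) and δ = u(82700)/u(107691).
With u(x) = x: δ = 82700/107691 = 0.76794.

δ ≈ 0.7679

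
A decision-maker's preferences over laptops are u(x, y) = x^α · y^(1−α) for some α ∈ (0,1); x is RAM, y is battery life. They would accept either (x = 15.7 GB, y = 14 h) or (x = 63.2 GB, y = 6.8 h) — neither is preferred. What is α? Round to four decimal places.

The Cobb–Douglas utilities coincide, so 15.7^α·14^(1−α) = 63.2^α·6.8^(1−α).
(15.7/63.2)^α = (6.8/14)^(1−α); take logs: α·ln(15.7/63.2) = (1−α)·ln(6.8/14), i.e. α·-1.3926436 = (1−α)·-0.7221347.
With A = -1.3926436 and B = -0.7221347: α·A = (1−α)·B, so α = B/(A+B) = -0.7221347/-2.1147783 ≈ 0.3415.

α ≈ 0.3415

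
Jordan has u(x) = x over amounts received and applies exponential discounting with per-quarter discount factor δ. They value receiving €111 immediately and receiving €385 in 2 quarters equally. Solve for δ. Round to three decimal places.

δ ≈ 0.537

Indifference means u(111) = δ^2 · u(385), so δ^2 = u(111)/u(385).
With u(x) = x: δ^2 = 111/385 = 0.28831.
Taking the square root: δ = 0.28831^(1/2) ≈ 0.537.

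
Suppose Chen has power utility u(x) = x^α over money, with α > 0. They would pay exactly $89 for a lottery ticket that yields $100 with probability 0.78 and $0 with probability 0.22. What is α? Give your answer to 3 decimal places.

The lottery's expected utility is 0.78·u(100) + 0.22·u(0) = 0.78·100^α (since u(0) = 0 for α > 0).
Equating: 89^α = 0.78·100^α, i.e. 0.8900^α = 0.78.
α = ln(0.78) / ln(89/100) = -0.248461/-0.116534 ≈ 2.132.

α ≈ 2.132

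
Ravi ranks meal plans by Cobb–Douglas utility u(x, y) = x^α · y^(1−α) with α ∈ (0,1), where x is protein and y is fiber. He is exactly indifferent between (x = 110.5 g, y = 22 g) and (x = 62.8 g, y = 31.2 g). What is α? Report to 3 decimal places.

α ≈ 0.382

The Cobb–Douglas utilities coincide, so 110.5^α·22^(1−α) = 62.8^α·31.2^(1−α).
Rearrange to (110.5/62.8)^α = (31.2/22)^(1−α) and take logs: α·0.565060 = (1−α)·0.349376.
So α/(1−α) = (0.349376)/(0.565060) = 0.618299, and α = 0.618299/1.618299 ≈ 0.382.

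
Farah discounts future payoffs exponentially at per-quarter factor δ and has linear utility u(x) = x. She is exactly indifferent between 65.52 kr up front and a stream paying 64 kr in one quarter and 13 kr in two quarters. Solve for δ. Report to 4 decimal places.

Equating present values: 65.52 = 64δ + 13δ².
So 13δ² + 64δ − 65.52 = 0.
By the quadratic formula (taking the positive root), δ = (−64 + √7503.04) / 26 ≈ 0.8700.

δ ≈ 0.8700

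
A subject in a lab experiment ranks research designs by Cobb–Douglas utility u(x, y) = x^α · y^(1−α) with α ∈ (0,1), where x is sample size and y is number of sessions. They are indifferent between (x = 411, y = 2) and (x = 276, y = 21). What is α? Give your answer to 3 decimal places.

Set the two utilities equal: 411^α·2^(1−α) = 276^α·21^(1−α).
(411/276)^α = (21/2)^(1−α); take logs: α·ln(411/276) = (1−α)·ln(21/2), i.e. α·0.398192 = (1−α)·2.351375.
Thus α·(2.749567) = 2.351375, so α = 2.351375/2.749567 ≈ 0.855.

α ≈ 0.855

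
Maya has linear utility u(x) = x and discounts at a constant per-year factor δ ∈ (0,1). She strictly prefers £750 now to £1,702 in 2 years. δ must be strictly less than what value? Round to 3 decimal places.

δ < 0.664

The preference means 750 > δ^2·1702.
So δ^2 < 750/1702 = 0.44066; taking the square root of both positive sides preserves the inequality.
δ < (750/1702)^(1/2) ≈ 0.664.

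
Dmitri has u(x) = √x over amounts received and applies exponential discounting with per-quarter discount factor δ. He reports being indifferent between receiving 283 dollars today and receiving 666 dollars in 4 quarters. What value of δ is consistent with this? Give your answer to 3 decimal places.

The payoff in 4 quarters is discounted by δ^4, so u(283) = δ^4·u(666) and δ^4 = u(283)/u(666).
Since u(x) = √x, δ^4 = √(283/666) = 0.65186.
Taking the 4th root: δ = 0.65186^(1/4) ≈ 0.899.

δ ≈ 0.899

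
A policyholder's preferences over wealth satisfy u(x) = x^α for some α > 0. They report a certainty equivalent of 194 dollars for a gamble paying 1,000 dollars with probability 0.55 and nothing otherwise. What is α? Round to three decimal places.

α ≈ 0.365

Since u(0) = 0, the lottery's EU is 0.55·1000^α.
Setting u(194) equal to that: 194^α = 0.55·1000^α ⇒ (194/1000)^α = 0.55.
α = ln(0.55) / ln(194/1000) = -0.597837/-1.639897 ≈ 0.365.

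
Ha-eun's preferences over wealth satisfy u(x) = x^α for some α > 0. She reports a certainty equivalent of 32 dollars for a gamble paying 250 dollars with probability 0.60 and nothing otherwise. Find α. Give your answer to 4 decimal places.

The lottery's expected utility is 0.60·u(250) + 0.40·u(0) = 0.60·250^α (since u(0) = 0 for α > 0).
Equating: 32^α = 0.60·250^α, i.e. 0.1280^α = 0.60.
Take logs: α = ln 0.60 / ln(32/250) ≈ 0.248489.

α ≈ 0.2485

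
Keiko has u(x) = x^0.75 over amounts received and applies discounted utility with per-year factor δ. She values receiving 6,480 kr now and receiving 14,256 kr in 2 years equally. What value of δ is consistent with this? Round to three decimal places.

Equating discounted utilities: u(6480) = δ^2·u(14256) ⇒ δ^2 = u(6480)/u(14256).
With u(x) = x^0.75: δ^2 = 6480^0.75/14256^0.75 = (6480/14256)^0.75 = 0.55358.
So δ = 0.55358^(1/2) ≈ 0.744.

δ ≈ 0.744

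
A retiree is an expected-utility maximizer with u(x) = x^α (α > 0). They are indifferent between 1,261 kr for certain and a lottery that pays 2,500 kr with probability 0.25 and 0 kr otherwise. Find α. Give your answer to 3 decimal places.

α ≈ 2.026

Since u(0) = 0, the lottery's EU is 0.25·2500^α.
Indifference: 1261^α = 0.25·2500^α, so (1261/2500)^α = 0.25.
Taking logs: α·ln(1261/2500) = ln(0.25), so α = -1.386294 / -0.684386 ≈ 2.026.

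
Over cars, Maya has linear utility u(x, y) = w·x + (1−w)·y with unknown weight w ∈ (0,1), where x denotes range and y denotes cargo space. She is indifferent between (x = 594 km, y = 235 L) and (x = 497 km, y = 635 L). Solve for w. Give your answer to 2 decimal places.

w = 0.80

Equating utilities: w·594 + (1−w)·235 = w·497 + (1−w)·635.
w·(594−497) = (1−w)·(635−235), i.e. w·97 = (1−w)·400.
The marginal rate of substitution is 400/97, so w = 400/(97+400) = 0.80.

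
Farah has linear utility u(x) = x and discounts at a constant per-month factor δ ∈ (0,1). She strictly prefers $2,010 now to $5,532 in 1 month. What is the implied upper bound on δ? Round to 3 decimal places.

The preference means 2010 > δ·5532.
So δ < 2010/5532 = 0.36334.

δ < 0.363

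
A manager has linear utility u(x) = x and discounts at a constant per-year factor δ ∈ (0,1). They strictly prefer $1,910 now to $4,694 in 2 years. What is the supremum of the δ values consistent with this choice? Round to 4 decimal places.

The preference means 1910 > δ^2·4694.
Dividing by 4694: δ^2 < 0.40690. Both sides are positive, so the square root keeps the direction.
δ < (1910/4694)^(1/2) ≈ 0.6379.

δ < 0.6379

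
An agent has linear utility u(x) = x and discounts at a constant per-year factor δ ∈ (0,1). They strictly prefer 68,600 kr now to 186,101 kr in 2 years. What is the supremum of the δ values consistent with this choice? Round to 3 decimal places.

The preference means 68600 > δ^2·186101.
So δ^2 < 68600/186101 = 0.36862; taking the square root of both positive sides preserves the inequality.
δ < (68600/186101)^(1/2) ≈ 0.607.

δ < 0.607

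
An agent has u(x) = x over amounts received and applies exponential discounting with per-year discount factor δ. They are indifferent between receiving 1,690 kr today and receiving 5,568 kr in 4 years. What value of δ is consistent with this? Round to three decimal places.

The payoff in 4 years is discounted by δ^4, so u(1690) = δ^4·u(5568) and δ^4 = u(1690)/u(5568).
With u(x) = x: δ^4 = 1690/5568 = 0.30352.
So δ = 0.30352^(1/4) ≈ 0.742.

δ ≈ 0.742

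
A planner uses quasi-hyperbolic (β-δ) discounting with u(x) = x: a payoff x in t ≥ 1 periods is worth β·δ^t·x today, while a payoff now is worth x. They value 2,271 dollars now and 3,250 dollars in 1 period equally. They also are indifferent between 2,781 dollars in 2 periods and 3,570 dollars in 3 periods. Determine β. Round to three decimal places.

From the later pair, β·δ^2·2781 = β·δ^3·3570; dividing through, δ = 2781/3570 = 0.77899.
The first indifference: 2271 = β·δ·3250, so β = 2271/(δ·3250) = 2271/(0.77899·3250) ≈ 0.897.

β ≈ 0.897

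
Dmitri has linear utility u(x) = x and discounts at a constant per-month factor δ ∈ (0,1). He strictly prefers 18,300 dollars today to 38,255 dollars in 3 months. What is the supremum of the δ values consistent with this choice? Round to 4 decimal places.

Comparing present values: 18300 > δ^3·38255.
Dividing by 38255: δ^3 < 0.47837. Both sides are positive, so the cube root keeps the direction.
δ < 0.47837^(1/3) = 0.7821.

δ < 0.7821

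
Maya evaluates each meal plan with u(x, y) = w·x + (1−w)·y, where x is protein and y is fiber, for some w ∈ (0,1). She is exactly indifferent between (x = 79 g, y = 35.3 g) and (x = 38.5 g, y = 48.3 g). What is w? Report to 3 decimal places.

w = 0.243

u(79,35.3) = u(38.5,48.3) means w·79 + (1−w)·35.3 = w·38.5 + (1−w)·48.3.
w·(79−38.5) = (1−w)·(48.3−35.3), i.e. w·40.5 = (1−w)·13.
So w/(1−w) = 13/40.5 = 0.3210, giving w = 13/(40.5+13) = 0.243.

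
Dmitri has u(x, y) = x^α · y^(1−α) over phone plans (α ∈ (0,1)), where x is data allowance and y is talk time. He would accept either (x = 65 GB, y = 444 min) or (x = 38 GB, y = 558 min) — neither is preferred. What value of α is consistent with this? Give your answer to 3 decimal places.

Set the two utilities equal: 65^α·444^(1−α) = 38^α·558^(1−α).
(65/38)^α = (558/444)^(1−α); take logs: α·ln(65/38) = (1−α)·ln(558/444), i.e. α·0.536801 = (1−α)·0.228534.
With A = 0.536801 and B = 0.228534: α·A = (1−α)·B, so α = B/(A+B) = 0.228534/0.765335 ≈ 0.299.

α ≈ 0.299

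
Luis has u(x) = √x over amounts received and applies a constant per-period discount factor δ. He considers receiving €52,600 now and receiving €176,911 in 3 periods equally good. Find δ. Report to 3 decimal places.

The payoff in 3 periods is discounted by δ^3, so u(52600) = δ^3·u(176911) and δ^3 = u(52600)/u(176911).
With u(x) = √x: δ^3 = √52600/√176911 = √(52600/176911) = 0.54527.
Taking the cube root: δ = 0.54527^(1/3) ≈ 0.817.

δ ≈ 0.817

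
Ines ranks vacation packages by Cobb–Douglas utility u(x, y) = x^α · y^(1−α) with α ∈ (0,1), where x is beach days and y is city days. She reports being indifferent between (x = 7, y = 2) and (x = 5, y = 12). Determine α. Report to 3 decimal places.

α ≈ 0.842

Set the two utilities equal: 7^α·2^(1−α) = 5^α·12^(1−α).
Rearrange to (7/5)^α = (12/2)^(1−α) and take logs: α·0.336472 = (1−α)·1.791759.
So α/(1−α) = (1.791759)/(0.336472) = 5.325136, and α = 5.325136/6.325136 ≈ 0.842.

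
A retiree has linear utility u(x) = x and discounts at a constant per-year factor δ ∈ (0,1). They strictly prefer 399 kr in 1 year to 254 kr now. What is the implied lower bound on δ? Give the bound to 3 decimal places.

δ > 0.637

Under u(x) = x this choice says 254 < δ·399.
So δ > 254/399 = 0.63659.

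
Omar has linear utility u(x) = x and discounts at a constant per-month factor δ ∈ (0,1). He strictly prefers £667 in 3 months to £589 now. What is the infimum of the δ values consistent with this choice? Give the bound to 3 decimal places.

The preference means 589 < δ^3·667.
Hence δ^3 > 589/667 = 0.88306, and x ↦ x^(1/3) is increasing on (0,∞).
δ > (589/667)^(1/3) ≈ 0.959.

δ > 0.959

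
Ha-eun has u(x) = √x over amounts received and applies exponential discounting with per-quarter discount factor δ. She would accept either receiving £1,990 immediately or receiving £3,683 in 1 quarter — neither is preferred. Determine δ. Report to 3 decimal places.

δ ≈ 0.735

The payoff in 1 quarter is discounted by δ, so u(1990) = δ·u(3683) and δ = u(1990)/u(3683).
With u(x) = √x: δ = √1990/√3683 = √(1990/3683) = 0.73506.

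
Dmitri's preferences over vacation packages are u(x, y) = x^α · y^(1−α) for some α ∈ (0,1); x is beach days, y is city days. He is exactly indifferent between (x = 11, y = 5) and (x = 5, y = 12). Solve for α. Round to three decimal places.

α ≈ 0.526

Indifference: 11^α · 5^(1−α) = 5^α · 12^(1−α).
Rearrange to (11/5)^α = (12/5)^(1−α) and take logs: α·0.788457 = (1−α)·0.875469.
Thus α·(1.663926) = 0.875469, so α = 0.875469/1.663926 ≈ 0.526.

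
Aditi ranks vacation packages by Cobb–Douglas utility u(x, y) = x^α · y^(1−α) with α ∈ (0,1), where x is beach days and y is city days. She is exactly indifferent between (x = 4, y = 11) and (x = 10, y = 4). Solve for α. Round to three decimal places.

The Cobb–Douglas utilities coincide, so 4^α·11^(1−α) = 10^α·4^(1−α).
(4/10)^α = (4/11)^(1−α); take logs: α·ln(4/10) = (1−α)·ln(4/11), i.e. α·-0.916291 = (1−α)·-1.011601.
With A = -0.916291 and B = -1.011601: α·A = (1−α)·B, so α = B/(A+B) = -1.011601/-1.927892 ≈ 0.525.

α ≈ 0.525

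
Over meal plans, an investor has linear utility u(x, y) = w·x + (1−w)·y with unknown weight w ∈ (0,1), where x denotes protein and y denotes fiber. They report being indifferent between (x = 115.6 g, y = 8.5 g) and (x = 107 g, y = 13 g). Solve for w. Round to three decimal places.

u(115.6,8.5) = u(107,13) means w·115.6 + (1−w)·8.5 = w·107 + (1−w)·13.
Rearranging, 8.6·w − 4.5·(1−w) = 0.
So w/(1−w) = 4.5/8.6 = 0.5233, giving w = 4.5/(8.6+4.5) = 0.344.

w = 0.344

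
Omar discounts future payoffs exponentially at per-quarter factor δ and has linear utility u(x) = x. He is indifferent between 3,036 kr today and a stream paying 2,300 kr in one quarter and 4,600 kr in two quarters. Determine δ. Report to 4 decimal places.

δ ≈ 0.6000

Equating present values: 3036 = 2300δ + 4600δ².
So 4600δ² + 2300δ − 3036 = 0.
The positive root is δ = [−2300 + √(2300² + 4·4600·3036)] / (2·4600) = (−2300 + 7820.000)/9200 ≈ 0.6000.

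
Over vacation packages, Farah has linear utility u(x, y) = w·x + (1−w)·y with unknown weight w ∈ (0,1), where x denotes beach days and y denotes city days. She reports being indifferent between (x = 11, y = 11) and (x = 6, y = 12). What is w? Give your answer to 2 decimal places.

u(11,11) = u(6,12) means w·11 + (1−w)·11 = w·6 + (1−w)·12.
w·(11−6) = (1−w)·(12−11), i.e. w·5 = (1−w)·1.
The marginal rate of substitution is 1/5, so w = 1/(5+1) = 0.17.

w = 0.17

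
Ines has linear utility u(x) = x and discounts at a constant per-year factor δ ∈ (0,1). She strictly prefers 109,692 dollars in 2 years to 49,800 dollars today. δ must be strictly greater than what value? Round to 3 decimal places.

Under u(x) = x this choice says 49800 < δ^2·109692.
Dividing by 109692: δ^2 > 0.45400. Both sides are positive, so the square root keeps the direction.
δ > (49800/109692)^(1/2) ≈ 0.674.

δ > 0.674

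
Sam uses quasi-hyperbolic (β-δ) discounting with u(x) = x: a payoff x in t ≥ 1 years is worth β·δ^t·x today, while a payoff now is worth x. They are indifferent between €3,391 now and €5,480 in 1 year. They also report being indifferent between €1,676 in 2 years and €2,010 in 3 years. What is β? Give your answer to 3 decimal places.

β ≈ 0.742

From the later pair, β·δ^2·1676 = β·δ^3·2010; dividing through, δ = 1676/2010 = 0.83383.
Substituting δ into 3391 = β·δ·5480: β = 3391/(4569.393) ≈ 0.742.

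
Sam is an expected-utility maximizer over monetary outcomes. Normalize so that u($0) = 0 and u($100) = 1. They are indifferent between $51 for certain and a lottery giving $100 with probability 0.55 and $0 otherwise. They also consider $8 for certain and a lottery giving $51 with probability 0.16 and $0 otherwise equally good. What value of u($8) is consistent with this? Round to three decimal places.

From the first indifference, u($51) = 0.55·u($100) + 0.45·u($0) = 0.55·1 + 0.45·0 = 0.55.
Then u($8) = 0.16·u($51) + 0.84·u($0) = 0.16·0.55 + 0.84·0.00 = 0.0880.

0.088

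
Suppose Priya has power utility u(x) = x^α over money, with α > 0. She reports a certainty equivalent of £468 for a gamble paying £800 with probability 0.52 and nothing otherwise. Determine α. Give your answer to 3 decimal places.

α ≈ 1.220

Since u(0) = 0, the lottery's EU is 0.52·800^α.
Setting u(468) equal to that: 468^α = 0.52·800^α ⇒ (468/800)^α = 0.52.
α = ln(0.52) / ln(468/800) = -0.653926/-0.536143 ≈ 1.220.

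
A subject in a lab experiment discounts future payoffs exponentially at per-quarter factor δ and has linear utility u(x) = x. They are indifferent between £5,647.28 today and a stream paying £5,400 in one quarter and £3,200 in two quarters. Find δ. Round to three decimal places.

The stream is worth 5400δ + 3200δ² today, so 5400δ + 3200δ² = 5647.28.
That is, 3200δ² + 5400δ − 5647.28 = 0, a quadratic in δ.
The positive root is δ = [−5400 + √(5400² + 4·3200·5647.28)] / (2·3200) = (−5400 + 10072.000)/6400 ≈ 0.730.

δ ≈ 0.730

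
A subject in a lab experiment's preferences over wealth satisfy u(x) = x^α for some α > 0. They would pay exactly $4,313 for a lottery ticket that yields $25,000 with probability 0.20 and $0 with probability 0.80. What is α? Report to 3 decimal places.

Since u(0) = 0, the lottery's EU is 0.20·25000^α.
Setting u(4313) equal to that: 4313^α = 0.20·25000^α ⇒ (4313/25000)^α = 0.20.
Taking logs: α·ln(4313/25000) = ln(0.20), so α = -1.609438 / -1.757242 ≈ 0.916.

α ≈ 0.916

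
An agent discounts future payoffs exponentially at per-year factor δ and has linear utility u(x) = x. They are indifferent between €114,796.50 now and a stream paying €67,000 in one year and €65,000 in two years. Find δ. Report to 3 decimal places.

δ ≈ 0.910

The stream is worth 67000δ + 65000δ² today, so 67000δ + 65000δ² = 114796.50.
Rearranged: 65000δ² + 67000δ − 114796.50 = 0.
δ = (−67000 + √(67000² + 4·65000·114796.50)) / (2·65000) = (−67000 + √34336090000.00) / 130000 ≈ 0.910.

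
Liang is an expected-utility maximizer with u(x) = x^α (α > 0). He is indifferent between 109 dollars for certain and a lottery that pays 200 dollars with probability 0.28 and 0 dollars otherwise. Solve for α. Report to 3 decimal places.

The lottery's expected utility is 0.28·u(200) + 0.72·u(0) = 0.28·200^α (since u(0) = 0 for α > 0).
Setting u(109) equal to that: 109^α = 0.28·200^α ⇒ (109/200)^α = 0.28.
Take logs: α = ln 0.28 / ln(109/200) ≈ 2.09725.

α ≈ 2.097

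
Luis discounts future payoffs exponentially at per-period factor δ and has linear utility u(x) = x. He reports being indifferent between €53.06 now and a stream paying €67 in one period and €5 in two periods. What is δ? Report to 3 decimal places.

δ ≈ 0.750

The stream is worth 67δ + 5δ² today, so 67δ + 5δ² = 53.06.
Rearranged: 5δ² + 67δ − 53.06 = 0.
δ = (−67 + √(67² + 4·5·53.06)) / (2·5) = (−67 + √5550.20) / 10 ≈ 0.750.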